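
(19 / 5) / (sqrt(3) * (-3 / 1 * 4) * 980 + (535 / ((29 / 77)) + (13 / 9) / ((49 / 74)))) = -7309103186448 * sqrt(3) / 67528198610267351 - 4421195244963 / 337640993051336755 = -0.00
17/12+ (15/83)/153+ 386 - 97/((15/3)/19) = 1593119/84660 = 18.82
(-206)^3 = -8741816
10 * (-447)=-4470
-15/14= -1.07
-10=-10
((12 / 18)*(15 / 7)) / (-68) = -5 / 238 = -0.02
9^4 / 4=6561 / 4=1640.25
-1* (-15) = 15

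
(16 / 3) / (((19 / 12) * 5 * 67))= 64 / 6365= 0.01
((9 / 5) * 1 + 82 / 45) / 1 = 163 / 45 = 3.62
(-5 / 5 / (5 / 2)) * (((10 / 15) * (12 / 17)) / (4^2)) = -1 / 85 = -0.01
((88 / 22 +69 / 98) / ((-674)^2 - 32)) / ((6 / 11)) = 5071 / 267095472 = 0.00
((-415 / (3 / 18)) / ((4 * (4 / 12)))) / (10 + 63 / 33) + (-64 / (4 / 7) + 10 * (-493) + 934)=-1117381 / 262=-4264.81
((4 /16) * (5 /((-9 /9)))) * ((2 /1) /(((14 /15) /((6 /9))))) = -25 /14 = -1.79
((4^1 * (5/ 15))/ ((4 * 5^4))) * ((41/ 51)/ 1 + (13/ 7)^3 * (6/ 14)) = 434582/ 229595625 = 0.00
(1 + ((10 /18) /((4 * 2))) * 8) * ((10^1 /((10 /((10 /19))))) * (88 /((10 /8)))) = 9856 /171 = 57.64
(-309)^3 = -29503629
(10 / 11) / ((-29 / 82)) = -820 / 319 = -2.57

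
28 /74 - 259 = -9569 /37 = -258.62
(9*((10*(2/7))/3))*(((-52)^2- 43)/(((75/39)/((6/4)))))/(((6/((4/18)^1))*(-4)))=-164.73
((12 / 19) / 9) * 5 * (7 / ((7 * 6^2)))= 5 / 513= 0.01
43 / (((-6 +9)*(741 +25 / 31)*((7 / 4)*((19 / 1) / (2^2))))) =5332 / 2293851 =0.00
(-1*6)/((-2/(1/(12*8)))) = 0.03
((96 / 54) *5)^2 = 6400 / 81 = 79.01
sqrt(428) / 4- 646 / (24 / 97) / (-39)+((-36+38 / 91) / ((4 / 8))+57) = sqrt(107) / 2+13301 / 252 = 57.95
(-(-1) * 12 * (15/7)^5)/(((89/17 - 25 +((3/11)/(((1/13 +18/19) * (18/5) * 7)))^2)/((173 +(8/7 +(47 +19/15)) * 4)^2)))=-290744539376294351106000/77152857905873617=-3768422.16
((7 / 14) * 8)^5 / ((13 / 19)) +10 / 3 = 58498 / 39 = 1499.95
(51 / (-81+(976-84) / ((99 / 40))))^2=25492401 / 765130921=0.03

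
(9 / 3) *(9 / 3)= 9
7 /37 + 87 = 3226 /37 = 87.19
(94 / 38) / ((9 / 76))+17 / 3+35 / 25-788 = -34202 / 45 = -760.04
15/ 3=5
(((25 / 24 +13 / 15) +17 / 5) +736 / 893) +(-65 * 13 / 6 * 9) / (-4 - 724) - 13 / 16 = 5296667 / 750120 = 7.06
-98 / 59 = -1.66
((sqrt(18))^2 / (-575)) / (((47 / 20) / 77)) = -5544 / 5405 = -1.03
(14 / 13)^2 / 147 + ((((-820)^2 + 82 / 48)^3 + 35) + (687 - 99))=710242823562998024212769 / 2336256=304008988553907630.08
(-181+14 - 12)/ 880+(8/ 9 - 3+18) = 15.69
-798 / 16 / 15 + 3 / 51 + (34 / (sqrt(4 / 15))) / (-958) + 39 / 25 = -5801 / 3400 - 17 *sqrt(15) / 958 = -1.77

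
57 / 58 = 0.98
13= 13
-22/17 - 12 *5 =-1042/17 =-61.29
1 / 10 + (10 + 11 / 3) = 413 / 30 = 13.77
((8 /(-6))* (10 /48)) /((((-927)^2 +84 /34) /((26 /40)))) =-221 /1051821720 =-0.00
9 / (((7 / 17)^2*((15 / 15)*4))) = 2601 / 196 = 13.27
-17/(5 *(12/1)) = -17/60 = -0.28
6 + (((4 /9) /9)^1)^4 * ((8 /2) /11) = 2841084610 /473513931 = 6.00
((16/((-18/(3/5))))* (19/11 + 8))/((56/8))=-856/1155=-0.74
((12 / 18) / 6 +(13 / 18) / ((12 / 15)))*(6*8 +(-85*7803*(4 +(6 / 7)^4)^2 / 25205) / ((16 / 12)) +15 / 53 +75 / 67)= -362.31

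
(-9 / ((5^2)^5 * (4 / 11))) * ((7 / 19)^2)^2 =-237699 / 5090664062500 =-0.00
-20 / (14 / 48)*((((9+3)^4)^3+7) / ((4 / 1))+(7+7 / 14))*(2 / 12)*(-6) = 1069932053795160 / 7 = 152847436256451.43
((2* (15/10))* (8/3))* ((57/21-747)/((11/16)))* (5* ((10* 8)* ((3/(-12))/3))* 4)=266752000/231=1154770.56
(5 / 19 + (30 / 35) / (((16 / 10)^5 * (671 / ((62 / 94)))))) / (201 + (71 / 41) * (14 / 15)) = 11125410980325 / 8563304143077376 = 0.00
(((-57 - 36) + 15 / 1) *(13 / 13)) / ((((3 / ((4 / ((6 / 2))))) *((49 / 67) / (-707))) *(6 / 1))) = 351884 / 63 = 5585.46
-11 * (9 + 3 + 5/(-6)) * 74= -27269/3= -9089.67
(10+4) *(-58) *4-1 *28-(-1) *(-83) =-3359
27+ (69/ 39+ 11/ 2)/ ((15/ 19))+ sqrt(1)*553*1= 76597/ 130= 589.21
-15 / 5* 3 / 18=-1 / 2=-0.50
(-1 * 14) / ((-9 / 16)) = 224 / 9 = 24.89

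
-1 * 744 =-744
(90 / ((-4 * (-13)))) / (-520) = -9 / 2704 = -0.00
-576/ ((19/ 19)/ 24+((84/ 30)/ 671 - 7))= 46379520/ 559949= 82.83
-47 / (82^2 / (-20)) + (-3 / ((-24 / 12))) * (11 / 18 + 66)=2018339 / 20172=100.06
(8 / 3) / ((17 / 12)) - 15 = -13.12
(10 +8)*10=180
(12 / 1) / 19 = 12 / 19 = 0.63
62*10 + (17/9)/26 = 145097/234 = 620.07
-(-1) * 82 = 82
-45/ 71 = -0.63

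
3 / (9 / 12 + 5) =12 / 23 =0.52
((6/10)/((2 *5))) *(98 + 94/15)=782/125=6.26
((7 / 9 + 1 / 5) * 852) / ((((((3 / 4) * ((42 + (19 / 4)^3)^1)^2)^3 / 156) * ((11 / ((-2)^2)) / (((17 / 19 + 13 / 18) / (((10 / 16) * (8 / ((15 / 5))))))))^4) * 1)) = 388742479850417960870003867648 / 897620576227854831004767552177122728125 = 0.00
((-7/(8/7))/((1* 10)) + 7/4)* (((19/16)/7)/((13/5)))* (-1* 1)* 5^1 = -95/256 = -0.37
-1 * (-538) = 538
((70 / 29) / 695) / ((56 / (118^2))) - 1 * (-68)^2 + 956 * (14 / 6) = -28932137 / 12093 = -2392.47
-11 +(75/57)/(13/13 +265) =-55569/5054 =-11.00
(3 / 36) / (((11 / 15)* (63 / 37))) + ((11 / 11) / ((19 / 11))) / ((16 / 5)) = 52175 / 210672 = 0.25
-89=-89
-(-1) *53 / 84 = 53 / 84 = 0.63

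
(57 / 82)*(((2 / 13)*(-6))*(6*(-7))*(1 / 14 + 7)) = 101574 / 533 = 190.57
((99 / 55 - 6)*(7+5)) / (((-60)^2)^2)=-7 / 1800000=-0.00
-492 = -492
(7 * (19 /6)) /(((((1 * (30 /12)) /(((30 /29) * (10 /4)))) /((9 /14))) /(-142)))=-60705 /29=-2093.28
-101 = -101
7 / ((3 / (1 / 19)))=7 / 57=0.12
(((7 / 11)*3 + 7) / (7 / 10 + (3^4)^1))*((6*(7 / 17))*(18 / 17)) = 740880 / 2597243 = 0.29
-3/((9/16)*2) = -8/3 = -2.67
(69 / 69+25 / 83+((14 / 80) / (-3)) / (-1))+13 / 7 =224267 / 69720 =3.22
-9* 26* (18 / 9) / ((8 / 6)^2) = -1053 / 4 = -263.25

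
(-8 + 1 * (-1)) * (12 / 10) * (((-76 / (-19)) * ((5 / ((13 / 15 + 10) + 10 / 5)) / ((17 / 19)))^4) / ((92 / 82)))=-3651716595937500 / 2665340862624983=-1.37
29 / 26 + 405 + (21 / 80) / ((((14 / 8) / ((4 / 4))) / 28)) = 53341 / 130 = 410.32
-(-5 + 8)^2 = -9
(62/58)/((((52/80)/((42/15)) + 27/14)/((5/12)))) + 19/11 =20353/10527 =1.93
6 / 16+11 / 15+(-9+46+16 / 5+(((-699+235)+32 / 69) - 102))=-1446869 / 2760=-524.23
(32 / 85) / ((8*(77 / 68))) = 0.04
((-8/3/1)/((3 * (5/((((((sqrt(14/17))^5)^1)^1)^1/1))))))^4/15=1184787066781696/124002524820430209375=0.00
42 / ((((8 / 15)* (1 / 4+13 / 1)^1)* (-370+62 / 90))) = -14175 / 880807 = -0.02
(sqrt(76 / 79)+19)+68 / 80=2 * sqrt(1501) / 79+397 / 20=20.83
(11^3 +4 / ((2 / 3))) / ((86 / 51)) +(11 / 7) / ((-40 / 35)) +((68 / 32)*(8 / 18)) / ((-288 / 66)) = 791.28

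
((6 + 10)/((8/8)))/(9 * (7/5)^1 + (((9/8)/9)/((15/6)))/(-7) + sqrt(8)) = 3949120/2951369-627200 * sqrt(2)/2951369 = 1.04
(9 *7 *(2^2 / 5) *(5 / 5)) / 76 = 63 / 95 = 0.66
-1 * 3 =-3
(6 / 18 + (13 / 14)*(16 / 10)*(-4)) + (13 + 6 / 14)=821 / 105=7.82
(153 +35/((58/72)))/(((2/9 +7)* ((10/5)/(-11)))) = -564003/3770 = -149.60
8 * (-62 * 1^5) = -496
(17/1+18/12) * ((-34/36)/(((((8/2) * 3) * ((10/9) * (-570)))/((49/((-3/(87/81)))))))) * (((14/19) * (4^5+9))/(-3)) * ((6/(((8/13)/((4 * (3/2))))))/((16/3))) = 84020727427/748569600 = 112.24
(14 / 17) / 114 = 0.01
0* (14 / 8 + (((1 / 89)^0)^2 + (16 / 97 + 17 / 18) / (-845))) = 0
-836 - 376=-1212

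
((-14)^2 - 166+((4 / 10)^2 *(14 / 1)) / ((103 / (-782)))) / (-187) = -33458 / 481525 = -0.07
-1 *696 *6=-4176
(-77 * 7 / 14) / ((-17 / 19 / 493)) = 42427 / 2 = 21213.50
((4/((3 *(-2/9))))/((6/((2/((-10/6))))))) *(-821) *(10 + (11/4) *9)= -342357/10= -34235.70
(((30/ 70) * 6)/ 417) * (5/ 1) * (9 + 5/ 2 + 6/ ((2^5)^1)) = 0.36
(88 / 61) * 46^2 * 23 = 4282784 / 61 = 70209.57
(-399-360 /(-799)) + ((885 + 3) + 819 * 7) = 4971738 /799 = 6222.45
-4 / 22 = -2 / 11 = -0.18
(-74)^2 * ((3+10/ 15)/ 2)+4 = 10043.33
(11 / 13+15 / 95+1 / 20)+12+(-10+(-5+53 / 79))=-497607 / 390260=-1.28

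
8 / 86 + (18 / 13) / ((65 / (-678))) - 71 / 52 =-2284013 / 145340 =-15.71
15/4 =3.75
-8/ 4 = -2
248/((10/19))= 2356/5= 471.20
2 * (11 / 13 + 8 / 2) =126 / 13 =9.69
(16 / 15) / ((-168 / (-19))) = 38 / 315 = 0.12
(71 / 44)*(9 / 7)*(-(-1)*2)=639 / 154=4.15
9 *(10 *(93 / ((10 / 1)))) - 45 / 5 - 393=435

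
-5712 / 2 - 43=-2899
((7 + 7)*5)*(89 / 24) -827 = -6809 / 12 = -567.42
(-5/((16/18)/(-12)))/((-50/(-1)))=27/20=1.35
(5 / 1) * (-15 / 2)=-75 / 2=-37.50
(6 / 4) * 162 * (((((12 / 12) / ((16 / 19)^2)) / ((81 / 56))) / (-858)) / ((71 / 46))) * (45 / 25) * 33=-1569267 / 147680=-10.63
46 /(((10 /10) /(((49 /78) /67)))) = 1127 /2613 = 0.43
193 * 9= 1737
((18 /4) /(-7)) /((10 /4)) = -9 /35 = -0.26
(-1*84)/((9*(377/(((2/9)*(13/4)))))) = -0.02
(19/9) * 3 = 19/3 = 6.33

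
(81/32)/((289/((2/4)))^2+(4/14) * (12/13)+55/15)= 0.00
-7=-7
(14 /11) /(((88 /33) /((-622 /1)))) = -6531 /22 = -296.86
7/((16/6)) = 21/8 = 2.62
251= 251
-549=-549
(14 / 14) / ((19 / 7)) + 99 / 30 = 3.67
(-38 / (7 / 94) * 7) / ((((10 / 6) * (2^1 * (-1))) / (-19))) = -101802 / 5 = -20360.40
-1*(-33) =33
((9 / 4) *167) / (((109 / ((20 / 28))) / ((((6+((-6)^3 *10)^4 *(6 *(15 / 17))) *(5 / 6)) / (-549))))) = -430724383245.88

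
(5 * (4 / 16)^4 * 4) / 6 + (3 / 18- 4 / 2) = -233 / 128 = -1.82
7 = 7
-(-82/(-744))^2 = -1681/138384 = -0.01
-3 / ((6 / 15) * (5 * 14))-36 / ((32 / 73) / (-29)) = 133365 / 56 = 2381.52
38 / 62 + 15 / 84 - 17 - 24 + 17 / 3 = -89947 / 2604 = -34.54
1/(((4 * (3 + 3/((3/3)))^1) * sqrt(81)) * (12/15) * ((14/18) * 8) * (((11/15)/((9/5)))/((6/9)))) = 15/9856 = 0.00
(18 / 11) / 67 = 0.02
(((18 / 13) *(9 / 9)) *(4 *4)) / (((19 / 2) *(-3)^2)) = 64 / 247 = 0.26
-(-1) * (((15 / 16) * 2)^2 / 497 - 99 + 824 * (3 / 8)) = 6679905 / 31808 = 210.01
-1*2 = -2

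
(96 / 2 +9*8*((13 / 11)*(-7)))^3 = -218602381824 / 1331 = -164239204.98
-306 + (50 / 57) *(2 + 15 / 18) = -51901 / 171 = -303.51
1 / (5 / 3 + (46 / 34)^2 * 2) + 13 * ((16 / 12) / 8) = 65249 / 27714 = 2.35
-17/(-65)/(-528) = -17/34320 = -0.00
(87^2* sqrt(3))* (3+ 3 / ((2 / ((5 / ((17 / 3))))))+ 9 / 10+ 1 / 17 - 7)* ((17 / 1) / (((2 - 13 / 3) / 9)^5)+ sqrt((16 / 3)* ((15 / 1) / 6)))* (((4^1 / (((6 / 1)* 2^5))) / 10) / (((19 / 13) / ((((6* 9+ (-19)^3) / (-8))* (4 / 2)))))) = -3258679047* sqrt(10) / 51680+ 46758482588251629* sqrt(3) / 102186560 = 792351673.38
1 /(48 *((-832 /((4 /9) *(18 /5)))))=-1 /24960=-0.00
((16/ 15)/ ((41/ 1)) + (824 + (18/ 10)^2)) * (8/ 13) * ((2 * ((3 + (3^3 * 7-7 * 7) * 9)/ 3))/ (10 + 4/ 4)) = 17135326448/ 439725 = 38968.28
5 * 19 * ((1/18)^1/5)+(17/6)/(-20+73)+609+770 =658312/477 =1380.11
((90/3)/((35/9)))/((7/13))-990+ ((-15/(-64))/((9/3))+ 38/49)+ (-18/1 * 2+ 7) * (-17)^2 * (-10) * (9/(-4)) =-594420395/3136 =-189547.32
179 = 179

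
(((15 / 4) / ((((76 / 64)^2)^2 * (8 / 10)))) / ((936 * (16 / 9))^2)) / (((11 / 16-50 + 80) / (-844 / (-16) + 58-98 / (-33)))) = 375275 / 118952968849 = 0.00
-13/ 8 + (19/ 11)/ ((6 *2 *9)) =-3823/ 2376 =-1.61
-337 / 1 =-337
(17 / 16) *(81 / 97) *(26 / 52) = 1377 / 3104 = 0.44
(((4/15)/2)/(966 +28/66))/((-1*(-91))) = 11/7255430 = 0.00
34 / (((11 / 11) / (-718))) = -24412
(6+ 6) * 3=36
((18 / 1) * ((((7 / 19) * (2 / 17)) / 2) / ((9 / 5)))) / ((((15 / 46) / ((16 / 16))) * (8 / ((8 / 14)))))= 46 / 969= 0.05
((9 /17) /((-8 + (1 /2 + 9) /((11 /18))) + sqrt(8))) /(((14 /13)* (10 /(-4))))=-106821 /3522995 + 28314* sqrt(2) /3522995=-0.02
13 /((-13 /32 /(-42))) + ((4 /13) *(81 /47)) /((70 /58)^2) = 1006222884 /748475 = 1344.36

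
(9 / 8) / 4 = 9 / 32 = 0.28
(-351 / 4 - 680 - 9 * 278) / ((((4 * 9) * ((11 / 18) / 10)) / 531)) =-3156795 / 4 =-789198.75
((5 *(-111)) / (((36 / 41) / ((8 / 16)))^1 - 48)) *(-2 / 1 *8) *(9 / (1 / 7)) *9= -8601390 / 79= -108878.35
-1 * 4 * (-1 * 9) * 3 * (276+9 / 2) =30294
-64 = -64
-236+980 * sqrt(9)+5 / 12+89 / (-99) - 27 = 2676.52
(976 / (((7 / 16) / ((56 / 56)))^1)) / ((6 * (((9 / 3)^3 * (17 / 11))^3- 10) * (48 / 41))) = 26630648 / 6091423947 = 0.00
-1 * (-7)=7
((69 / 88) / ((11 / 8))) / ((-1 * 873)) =-23 / 35211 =-0.00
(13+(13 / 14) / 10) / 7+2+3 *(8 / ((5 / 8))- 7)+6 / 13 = 55373 / 2548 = 21.73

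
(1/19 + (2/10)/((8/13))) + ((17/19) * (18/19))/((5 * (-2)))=4229/14440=0.29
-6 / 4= -3 / 2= -1.50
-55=-55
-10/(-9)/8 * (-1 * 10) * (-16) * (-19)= -3800/9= -422.22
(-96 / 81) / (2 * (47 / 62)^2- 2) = 61504 / 44145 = 1.39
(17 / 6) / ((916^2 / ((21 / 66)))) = 0.00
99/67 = 1.48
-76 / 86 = -38 / 43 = -0.88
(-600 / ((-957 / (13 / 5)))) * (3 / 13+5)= 2720 / 319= 8.53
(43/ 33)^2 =1849/ 1089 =1.70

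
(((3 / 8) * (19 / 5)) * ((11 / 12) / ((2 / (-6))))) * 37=-23199 / 160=-144.99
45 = 45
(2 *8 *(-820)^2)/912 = 672400/57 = 11796.49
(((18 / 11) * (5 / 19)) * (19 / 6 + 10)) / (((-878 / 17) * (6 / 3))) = -20145 / 367004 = -0.05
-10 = -10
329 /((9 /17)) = 5593 /9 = 621.44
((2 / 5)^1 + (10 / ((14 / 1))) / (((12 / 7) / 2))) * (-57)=-703 / 10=-70.30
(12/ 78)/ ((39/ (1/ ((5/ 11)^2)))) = 242/ 12675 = 0.02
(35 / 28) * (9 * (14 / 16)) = 315 / 32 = 9.84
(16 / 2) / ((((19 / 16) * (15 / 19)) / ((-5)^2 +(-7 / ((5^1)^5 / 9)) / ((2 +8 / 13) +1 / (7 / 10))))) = 229954136 / 1078125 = 213.29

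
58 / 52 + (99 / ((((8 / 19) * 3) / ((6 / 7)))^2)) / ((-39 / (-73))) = 881017 / 10192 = 86.44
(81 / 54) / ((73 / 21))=63 / 146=0.43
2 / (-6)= -1 / 3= -0.33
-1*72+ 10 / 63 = -4526 / 63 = -71.84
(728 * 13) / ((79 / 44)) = 416416 / 79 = 5271.09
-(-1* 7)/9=7/9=0.78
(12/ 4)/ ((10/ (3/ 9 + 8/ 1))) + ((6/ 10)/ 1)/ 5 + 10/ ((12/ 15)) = 378/ 25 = 15.12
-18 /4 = -9 /2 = -4.50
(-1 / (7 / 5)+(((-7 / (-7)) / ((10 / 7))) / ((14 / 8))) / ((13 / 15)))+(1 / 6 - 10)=-10.09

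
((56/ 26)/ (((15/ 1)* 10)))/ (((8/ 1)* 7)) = 1/ 3900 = 0.00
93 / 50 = 1.86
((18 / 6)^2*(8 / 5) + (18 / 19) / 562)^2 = 147804109209 / 712623025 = 207.41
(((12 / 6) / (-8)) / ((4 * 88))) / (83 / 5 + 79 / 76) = -95 / 2359456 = -0.00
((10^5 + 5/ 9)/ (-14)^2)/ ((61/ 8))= 1800010/ 26901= 66.91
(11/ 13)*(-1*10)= -110/ 13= -8.46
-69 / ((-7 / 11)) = 759 / 7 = 108.43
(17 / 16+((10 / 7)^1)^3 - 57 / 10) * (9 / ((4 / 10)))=-425277 / 10976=-38.75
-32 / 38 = -16 / 19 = -0.84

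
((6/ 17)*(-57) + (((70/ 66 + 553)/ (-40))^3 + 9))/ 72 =-1630405336987/ 43986888000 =-37.07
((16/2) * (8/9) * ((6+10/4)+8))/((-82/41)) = -176/3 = -58.67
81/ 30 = 27/ 10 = 2.70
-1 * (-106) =106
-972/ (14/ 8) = -3888/ 7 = -555.43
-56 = -56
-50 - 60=-110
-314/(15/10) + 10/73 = -45814/219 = -209.20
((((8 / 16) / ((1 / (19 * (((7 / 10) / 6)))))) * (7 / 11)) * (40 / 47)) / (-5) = -931 / 7755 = -0.12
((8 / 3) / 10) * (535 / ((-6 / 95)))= -20330 / 9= -2258.89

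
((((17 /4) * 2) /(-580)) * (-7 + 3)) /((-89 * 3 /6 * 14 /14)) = -17 /12905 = -0.00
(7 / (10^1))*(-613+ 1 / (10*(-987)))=-6050311 / 14100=-429.10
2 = 2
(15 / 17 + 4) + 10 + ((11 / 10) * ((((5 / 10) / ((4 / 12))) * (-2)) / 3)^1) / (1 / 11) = 473 / 170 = 2.78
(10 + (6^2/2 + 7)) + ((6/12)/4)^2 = 2241/64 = 35.02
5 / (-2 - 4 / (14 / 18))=-7 / 10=-0.70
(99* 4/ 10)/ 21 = 66/ 35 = 1.89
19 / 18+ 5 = 109 / 18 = 6.06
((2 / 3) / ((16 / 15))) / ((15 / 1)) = 1 / 24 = 0.04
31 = 31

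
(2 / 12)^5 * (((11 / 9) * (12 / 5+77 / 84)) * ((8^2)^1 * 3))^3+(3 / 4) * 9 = 5371005432853 / 88573500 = 60638.97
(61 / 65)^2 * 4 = 14884 / 4225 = 3.52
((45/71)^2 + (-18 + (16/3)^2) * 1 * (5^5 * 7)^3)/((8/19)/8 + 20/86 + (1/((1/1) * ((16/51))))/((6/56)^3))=810477174523928759215/19214079001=42181421991.75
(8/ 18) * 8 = 32/ 9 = 3.56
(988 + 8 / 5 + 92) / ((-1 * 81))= -5408 / 405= -13.35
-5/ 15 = -0.33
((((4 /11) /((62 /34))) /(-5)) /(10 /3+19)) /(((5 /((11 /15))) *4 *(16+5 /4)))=-68 /17914125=-0.00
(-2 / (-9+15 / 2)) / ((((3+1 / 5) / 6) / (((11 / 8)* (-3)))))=-165 / 16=-10.31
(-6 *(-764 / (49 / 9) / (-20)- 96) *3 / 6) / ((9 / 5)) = 148.31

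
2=2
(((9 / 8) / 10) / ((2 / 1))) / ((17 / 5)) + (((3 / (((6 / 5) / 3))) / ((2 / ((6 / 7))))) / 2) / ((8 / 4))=0.82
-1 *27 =-27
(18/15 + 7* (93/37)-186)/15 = -10311/925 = -11.15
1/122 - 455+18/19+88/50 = -26209883/57950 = -452.28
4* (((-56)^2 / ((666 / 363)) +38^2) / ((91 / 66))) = 2369312 / 259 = 9147.92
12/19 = 0.63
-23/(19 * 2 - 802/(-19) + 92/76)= -0.28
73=73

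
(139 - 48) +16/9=835/9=92.78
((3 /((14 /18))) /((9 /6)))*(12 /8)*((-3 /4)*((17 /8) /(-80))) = 1377 /17920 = 0.08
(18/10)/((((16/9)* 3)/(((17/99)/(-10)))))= -51/8800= -0.01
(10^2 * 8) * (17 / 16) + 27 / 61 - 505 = 345.44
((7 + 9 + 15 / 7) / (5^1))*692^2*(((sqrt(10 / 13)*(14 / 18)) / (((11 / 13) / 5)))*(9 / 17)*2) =121631456*sqrt(130) / 187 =7416106.79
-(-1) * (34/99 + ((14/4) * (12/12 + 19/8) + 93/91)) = 1899517/144144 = 13.18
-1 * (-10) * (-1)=-10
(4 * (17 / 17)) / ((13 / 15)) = 60 / 13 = 4.62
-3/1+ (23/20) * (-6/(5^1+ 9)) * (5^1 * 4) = -90/7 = -12.86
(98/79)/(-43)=-98/3397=-0.03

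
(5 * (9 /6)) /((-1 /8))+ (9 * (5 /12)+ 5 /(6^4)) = -56.25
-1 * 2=-2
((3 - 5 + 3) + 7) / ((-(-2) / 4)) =16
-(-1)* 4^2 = 16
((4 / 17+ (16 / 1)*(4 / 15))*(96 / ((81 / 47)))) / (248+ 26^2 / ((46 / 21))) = 19855808 / 44070885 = 0.45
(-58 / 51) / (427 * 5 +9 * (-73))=-29 / 37689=-0.00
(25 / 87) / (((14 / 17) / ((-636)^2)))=28651800 / 203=141141.87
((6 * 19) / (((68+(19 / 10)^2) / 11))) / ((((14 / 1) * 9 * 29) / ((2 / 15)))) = 760 / 1189377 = 0.00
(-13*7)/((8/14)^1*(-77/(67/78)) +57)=-6097/387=-15.75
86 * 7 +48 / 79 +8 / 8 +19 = 49186 / 79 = 622.61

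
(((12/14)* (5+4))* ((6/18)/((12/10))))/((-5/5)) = -15/7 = -2.14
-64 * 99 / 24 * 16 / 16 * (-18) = 4752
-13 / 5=-2.60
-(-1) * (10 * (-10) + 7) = -93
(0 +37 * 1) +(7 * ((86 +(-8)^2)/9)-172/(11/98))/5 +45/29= -1170352/4785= -244.59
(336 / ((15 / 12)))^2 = 1806336 / 25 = 72253.44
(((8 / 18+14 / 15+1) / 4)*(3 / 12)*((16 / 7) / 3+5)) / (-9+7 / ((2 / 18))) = 0.02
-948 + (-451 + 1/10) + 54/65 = -181749/130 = -1398.07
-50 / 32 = -25 / 16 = -1.56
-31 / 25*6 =-7.44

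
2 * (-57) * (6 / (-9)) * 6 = 456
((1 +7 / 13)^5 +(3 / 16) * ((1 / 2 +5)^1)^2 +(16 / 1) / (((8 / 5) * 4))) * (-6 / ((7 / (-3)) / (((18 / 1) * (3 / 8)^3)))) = 872582904693 / 21291425792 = 40.98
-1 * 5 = -5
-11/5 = -2.20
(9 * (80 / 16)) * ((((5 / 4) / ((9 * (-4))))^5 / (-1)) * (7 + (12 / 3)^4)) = 4109375 / 6879707136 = 0.00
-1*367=-367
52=52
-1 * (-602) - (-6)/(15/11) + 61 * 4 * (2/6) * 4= 13976/15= 931.73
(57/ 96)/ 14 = 19/ 448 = 0.04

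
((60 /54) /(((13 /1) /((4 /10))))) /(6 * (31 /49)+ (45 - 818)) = -196 /4409847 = -0.00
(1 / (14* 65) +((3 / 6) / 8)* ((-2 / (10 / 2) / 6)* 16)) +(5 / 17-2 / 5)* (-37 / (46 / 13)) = 555914 / 533715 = 1.04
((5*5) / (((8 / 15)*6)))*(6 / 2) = 375 / 16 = 23.44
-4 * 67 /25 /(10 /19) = -2546 /125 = -20.37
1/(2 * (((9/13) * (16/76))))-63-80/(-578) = -59.43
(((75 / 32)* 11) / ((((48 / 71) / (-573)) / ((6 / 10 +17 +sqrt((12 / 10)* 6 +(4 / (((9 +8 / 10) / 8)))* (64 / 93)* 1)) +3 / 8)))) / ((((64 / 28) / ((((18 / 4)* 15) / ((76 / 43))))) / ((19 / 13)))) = -11231716.01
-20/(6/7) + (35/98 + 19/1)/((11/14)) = 43/33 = 1.30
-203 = -203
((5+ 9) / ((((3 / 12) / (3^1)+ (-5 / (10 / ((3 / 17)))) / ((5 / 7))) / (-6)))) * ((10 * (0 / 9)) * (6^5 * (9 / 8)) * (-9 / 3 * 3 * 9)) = 0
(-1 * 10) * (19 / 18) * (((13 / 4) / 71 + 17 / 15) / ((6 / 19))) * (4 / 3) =-1813303 / 34506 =-52.55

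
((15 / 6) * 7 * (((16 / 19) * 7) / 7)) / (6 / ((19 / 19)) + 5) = 280 / 209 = 1.34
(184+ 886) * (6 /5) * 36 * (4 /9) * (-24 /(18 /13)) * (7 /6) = -1246336 /3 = -415445.33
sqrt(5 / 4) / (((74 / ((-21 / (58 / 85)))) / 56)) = -12495 * sqrt(5) / 1073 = -26.04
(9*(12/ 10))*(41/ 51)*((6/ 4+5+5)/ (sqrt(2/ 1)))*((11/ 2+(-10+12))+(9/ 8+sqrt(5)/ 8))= 628.68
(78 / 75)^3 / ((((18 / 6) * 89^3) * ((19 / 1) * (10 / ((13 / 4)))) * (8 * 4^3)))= 28561 / 1607329320000000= 0.00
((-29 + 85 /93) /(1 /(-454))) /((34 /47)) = 27867428 /1581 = 17626.46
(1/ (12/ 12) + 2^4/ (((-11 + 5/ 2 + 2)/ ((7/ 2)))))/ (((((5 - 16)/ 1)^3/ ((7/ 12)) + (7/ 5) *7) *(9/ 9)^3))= 3465/ 1033721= 0.00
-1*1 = -1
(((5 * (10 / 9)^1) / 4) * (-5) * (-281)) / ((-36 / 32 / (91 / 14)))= -913250 / 81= -11274.69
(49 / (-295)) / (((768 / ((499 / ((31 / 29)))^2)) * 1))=-10261082209 / 217724160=-47.13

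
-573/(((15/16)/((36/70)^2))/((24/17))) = -228.22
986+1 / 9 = 8875 / 9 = 986.11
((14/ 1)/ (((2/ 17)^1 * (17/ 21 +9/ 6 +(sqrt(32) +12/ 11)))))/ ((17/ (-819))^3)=2791051858621026/ 1260666263 - 3283172396391888 * sqrt(2)/ 1260666263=-1469108.14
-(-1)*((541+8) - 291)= 258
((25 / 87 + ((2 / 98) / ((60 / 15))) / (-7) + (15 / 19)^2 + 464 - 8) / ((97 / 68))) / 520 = 334703344289 / 543369994440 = 0.62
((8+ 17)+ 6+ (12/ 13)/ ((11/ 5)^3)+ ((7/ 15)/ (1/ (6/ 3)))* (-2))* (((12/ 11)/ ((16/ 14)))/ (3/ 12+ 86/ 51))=5414912454/ 375907675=14.40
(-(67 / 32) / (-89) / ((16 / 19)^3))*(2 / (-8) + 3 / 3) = 1378659 / 46661632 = 0.03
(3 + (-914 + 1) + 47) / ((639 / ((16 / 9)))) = -13808 / 5751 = -2.40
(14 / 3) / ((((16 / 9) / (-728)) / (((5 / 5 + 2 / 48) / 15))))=-3185 / 24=-132.71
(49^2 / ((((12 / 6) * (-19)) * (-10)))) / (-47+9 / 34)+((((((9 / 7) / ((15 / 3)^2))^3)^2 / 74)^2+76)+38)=2218650965238666513944890298766623803 / 19484958351717685937881469726562500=113.86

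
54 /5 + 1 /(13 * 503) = 353111 /32695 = 10.80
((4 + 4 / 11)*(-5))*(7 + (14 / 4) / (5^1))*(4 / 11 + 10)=-19152 / 11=-1741.09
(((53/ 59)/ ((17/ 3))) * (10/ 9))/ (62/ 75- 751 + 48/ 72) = -13250/ 56381639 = -0.00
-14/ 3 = -4.67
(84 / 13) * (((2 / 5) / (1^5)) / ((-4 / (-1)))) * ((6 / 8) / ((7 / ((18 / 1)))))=81 / 65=1.25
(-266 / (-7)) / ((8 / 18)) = 171 / 2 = 85.50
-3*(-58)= 174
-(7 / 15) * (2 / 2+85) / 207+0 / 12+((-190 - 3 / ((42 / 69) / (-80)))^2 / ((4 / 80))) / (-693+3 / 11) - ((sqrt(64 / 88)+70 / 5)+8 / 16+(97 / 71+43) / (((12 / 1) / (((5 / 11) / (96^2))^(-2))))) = -4170146873546586257 / 2743782930 - 2 * sqrt(22) / 11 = -1519853057.72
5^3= 125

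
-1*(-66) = 66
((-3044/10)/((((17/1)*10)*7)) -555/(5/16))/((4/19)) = -100402859/11900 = -8437.22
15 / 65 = 3 / 13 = 0.23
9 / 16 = 0.56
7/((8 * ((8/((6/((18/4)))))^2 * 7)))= 1/288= 0.00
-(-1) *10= 10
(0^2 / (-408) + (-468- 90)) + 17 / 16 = -8911 / 16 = -556.94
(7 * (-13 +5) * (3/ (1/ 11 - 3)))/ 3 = 77/ 4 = 19.25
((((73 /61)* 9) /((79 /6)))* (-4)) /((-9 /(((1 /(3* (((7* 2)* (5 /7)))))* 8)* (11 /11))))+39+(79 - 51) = 1616701 /24095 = 67.10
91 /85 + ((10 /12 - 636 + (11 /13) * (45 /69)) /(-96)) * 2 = 104608607 /7319520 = 14.29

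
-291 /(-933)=97 /311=0.31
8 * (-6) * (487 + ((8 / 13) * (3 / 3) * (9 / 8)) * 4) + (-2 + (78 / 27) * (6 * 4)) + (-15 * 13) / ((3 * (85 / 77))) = -15580813 / 663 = -23500.47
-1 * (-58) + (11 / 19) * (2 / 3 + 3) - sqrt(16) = 56.12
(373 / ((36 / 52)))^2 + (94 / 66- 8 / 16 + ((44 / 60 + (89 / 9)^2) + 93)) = 2588122819 / 8910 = 290473.94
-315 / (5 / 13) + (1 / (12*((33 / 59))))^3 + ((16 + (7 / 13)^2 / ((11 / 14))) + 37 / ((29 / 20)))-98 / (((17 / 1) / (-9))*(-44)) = -4026803132183233 / 5173913714112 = -778.29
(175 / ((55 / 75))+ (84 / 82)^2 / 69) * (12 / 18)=67664562 / 425293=159.10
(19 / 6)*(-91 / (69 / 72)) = -6916 / 23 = -300.70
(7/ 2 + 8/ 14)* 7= 57/ 2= 28.50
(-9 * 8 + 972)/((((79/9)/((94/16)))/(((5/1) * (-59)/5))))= -5615325/158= -35540.03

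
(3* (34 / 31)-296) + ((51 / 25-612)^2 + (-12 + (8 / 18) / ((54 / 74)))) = 1750231819783 / 4708125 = 371747.10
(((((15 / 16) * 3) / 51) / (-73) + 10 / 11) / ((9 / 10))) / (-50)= -39679 / 1965744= -0.02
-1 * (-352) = 352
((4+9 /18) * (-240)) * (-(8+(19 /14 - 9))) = 2700 /7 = 385.71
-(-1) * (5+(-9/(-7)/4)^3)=110489/21952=5.03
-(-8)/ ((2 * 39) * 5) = 4/ 195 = 0.02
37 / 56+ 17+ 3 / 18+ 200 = 36595 / 168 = 217.83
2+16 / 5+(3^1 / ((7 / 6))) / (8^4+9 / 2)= 1492762 / 287035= 5.20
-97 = -97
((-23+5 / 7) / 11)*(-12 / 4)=468 / 77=6.08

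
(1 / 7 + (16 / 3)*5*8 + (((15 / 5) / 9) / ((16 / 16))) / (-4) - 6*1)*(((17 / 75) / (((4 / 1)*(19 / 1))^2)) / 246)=98719 / 2983881600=0.00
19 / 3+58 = 193 / 3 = 64.33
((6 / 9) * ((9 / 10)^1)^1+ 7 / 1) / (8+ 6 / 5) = 19 / 23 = 0.83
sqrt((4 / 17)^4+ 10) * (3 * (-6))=-18 * sqrt(835466) / 289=-56.93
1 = 1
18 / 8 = 9 / 4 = 2.25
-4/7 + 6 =38/7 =5.43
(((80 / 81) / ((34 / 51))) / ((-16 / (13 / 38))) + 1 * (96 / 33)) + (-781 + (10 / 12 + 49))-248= -22036801 / 22572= -976.29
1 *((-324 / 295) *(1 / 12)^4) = -1 / 18880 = -0.00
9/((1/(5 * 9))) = 405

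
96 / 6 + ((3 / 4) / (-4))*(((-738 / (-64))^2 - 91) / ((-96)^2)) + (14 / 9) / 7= 2449344605 / 150994944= 16.22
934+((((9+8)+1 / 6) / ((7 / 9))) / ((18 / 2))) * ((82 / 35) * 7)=102293 / 105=974.22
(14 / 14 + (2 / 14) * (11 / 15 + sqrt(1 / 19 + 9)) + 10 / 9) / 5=2 * sqrt(817) / 665 + 698 / 1575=0.53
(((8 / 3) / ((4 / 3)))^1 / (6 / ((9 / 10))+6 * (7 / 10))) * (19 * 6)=20.98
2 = 2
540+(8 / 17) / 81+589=1554641 / 1377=1129.01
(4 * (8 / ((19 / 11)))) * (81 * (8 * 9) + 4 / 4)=108064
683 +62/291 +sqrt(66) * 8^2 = 64 * sqrt(66) +198815/291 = 1203.15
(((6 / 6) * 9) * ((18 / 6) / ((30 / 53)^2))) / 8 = 8427 / 800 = 10.53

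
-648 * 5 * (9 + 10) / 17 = -61560 / 17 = -3621.18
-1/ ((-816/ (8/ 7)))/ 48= 1/ 34272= 0.00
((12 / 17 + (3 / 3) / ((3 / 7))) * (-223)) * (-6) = 69130 / 17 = 4066.47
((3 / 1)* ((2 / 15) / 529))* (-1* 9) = -18 / 2645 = -0.01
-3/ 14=-0.21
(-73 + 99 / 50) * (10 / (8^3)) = -3551 / 2560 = -1.39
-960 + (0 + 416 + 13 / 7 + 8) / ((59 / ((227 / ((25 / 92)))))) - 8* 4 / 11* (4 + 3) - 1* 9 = 572440269 / 113575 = 5040.20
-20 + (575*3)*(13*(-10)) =-224270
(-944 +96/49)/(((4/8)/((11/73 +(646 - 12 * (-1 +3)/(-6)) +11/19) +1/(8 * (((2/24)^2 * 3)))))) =-84092810880/67963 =-1237332.24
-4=-4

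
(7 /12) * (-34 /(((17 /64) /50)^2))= -35840000 /51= -702745.10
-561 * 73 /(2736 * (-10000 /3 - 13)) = 13651 /3051856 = 0.00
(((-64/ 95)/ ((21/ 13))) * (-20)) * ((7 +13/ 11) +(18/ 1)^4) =1281086976/ 1463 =875657.54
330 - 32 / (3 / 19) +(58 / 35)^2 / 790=184845296 / 1451625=127.34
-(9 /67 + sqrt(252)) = -6 * sqrt(7) - 9 /67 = -16.01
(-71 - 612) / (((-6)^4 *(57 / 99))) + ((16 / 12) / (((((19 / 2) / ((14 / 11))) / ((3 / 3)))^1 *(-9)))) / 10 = -138037 / 150480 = -0.92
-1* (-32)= 32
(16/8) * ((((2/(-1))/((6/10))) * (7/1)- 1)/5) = -146/15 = -9.73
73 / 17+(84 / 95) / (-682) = 2364121 / 550715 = 4.29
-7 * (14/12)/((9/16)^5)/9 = -25690112/1594323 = -16.11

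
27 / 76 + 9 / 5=819 / 380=2.16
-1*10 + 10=0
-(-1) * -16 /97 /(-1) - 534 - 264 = -77390 /97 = -797.84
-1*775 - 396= -1171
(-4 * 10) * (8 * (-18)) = 5760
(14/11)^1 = 14/11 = 1.27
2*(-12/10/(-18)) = 2/15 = 0.13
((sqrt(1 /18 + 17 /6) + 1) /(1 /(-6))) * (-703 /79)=4218 /79 + 1406 * sqrt(26) /79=144.14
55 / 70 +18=263 / 14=18.79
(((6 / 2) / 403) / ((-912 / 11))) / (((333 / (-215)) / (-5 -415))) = -82775 / 3399708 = -0.02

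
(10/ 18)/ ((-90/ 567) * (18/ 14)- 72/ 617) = -151165/ 87282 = -1.73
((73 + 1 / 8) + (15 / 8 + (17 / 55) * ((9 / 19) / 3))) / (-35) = -78426 / 36575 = -2.14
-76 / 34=-38 / 17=-2.24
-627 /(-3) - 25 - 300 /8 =293 /2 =146.50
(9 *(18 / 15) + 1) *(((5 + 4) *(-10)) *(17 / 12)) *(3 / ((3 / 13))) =-39117 / 2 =-19558.50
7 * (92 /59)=644 /59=10.92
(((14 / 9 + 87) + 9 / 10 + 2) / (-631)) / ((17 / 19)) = -156389 / 965430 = -0.16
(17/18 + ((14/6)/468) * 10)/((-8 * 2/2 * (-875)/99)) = 3839/273000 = 0.01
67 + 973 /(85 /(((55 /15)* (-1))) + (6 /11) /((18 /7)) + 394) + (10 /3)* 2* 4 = 3536891 /36732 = 96.29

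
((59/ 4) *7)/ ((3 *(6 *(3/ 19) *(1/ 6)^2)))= 7847/ 6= 1307.83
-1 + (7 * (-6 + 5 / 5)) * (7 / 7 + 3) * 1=-141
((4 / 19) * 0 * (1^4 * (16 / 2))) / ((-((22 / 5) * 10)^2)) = 0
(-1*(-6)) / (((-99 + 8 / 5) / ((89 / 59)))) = -2670 / 28733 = -0.09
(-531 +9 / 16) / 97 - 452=-709991 / 1552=-457.47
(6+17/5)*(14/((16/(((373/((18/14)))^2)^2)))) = 15290559788006489/262440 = 58263068846.24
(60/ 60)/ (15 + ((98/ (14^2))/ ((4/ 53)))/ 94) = 752/ 11333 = 0.07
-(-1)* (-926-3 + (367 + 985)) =423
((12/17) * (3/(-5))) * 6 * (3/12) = -54/85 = -0.64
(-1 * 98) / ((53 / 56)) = -5488 / 53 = -103.55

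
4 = 4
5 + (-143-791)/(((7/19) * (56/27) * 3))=-78877/196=-402.43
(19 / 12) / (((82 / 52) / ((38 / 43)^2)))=178334 / 227427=0.78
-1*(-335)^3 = 37595375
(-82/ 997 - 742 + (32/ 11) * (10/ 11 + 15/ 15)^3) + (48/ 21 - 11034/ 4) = -710772172727/ 204359078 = -3478.06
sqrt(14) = 3.74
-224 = -224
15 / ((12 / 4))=5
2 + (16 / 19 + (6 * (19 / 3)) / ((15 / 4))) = 3698 / 285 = 12.98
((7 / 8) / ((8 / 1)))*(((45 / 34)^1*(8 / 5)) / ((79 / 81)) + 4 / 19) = 53179 / 204136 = 0.26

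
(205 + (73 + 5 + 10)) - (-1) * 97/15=4492/15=299.47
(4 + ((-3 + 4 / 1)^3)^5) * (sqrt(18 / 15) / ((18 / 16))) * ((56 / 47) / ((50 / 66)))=4928 * sqrt(30) / 3525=7.66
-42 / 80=-21 / 40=-0.52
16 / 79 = 0.20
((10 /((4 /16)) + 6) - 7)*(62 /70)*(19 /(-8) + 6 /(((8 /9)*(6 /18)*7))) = 35061 /1960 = 17.89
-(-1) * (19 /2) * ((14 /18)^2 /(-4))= -931 /648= -1.44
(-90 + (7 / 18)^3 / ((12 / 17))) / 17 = -6292729 / 1189728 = -5.29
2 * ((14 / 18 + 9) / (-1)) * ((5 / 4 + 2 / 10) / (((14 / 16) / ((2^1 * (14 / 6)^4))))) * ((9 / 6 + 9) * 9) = -24509408 / 135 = -181551.17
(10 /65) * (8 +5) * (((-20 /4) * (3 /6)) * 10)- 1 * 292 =-342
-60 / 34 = -30 / 17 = -1.76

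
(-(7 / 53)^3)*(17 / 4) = -0.01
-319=-319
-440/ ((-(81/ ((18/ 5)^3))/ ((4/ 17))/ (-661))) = -16752384/ 425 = -39417.37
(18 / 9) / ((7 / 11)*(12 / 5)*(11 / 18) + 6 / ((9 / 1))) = 5 / 4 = 1.25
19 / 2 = 9.50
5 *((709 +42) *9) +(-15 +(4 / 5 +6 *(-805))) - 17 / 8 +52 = 29000.68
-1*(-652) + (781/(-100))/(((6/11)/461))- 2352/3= -4039651/600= -6732.75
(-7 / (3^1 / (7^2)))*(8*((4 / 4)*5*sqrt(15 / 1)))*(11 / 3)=-150920*sqrt(15) / 9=-64945.63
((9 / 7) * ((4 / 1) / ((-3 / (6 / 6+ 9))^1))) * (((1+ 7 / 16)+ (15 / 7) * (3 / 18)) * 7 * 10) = -15075 / 7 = -2153.57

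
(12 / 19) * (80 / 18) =160 / 57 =2.81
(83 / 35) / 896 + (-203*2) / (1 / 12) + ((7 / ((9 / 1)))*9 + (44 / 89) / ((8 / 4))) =-13577712293 / 2791040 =-4864.75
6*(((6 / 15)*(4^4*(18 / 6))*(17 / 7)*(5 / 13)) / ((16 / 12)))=117504 / 91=1291.25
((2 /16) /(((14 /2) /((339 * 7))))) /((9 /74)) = 4181 /12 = 348.42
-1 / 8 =-0.12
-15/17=-0.88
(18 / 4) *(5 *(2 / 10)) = 9 / 2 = 4.50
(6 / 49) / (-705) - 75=-863627 / 11515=-75.00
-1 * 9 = -9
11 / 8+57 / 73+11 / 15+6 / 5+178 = 1595101 / 8760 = 182.09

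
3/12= 1/4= 0.25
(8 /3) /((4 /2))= 4 /3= 1.33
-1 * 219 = -219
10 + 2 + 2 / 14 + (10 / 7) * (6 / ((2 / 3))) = 25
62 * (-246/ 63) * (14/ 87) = -10168/ 261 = -38.96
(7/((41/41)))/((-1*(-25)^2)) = -7/625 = -0.01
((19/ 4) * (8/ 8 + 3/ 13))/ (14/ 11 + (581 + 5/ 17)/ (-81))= -3553/ 3588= -0.99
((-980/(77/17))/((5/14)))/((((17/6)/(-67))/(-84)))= -1203368.73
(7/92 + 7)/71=651/6532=0.10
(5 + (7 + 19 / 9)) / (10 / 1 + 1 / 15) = 635 / 453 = 1.40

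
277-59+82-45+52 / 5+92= 1787 / 5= 357.40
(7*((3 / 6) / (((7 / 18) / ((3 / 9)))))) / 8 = 3 / 8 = 0.38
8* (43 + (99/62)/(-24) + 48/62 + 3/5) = 109883/310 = 354.46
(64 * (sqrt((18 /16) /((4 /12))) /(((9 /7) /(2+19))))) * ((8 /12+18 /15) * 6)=43904 * sqrt(6) /5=21508.48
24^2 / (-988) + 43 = 10477 / 247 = 42.42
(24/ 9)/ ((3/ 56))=448/ 9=49.78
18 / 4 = 9 / 2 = 4.50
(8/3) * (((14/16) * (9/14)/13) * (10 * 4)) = 60/13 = 4.62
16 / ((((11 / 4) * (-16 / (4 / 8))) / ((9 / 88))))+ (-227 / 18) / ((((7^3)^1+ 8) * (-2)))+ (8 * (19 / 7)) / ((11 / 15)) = 79226033 / 2675673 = 29.61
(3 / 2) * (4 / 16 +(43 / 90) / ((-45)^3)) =4100539 / 10935000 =0.37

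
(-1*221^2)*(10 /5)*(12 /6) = -195364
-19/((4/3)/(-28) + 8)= -399/167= -2.39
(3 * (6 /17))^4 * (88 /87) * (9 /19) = 27713664 /46020071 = 0.60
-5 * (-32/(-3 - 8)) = -160/11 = -14.55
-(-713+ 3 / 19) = 13544 / 19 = 712.84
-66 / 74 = -33 / 37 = -0.89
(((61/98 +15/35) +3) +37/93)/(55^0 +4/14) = 40547/11718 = 3.46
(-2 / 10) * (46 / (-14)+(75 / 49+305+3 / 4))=-59583 / 980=-60.80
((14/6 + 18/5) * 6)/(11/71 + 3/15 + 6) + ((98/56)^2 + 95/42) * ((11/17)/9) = 14460211/2416176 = 5.98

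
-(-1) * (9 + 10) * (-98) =-1862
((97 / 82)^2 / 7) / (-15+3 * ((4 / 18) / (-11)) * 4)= -0.01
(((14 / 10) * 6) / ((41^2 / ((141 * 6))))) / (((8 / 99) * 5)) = 879417 / 84050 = 10.46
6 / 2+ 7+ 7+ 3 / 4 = 71 / 4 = 17.75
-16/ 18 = -8/ 9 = -0.89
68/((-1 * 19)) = -68/19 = -3.58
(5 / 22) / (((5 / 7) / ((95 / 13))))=665 / 286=2.33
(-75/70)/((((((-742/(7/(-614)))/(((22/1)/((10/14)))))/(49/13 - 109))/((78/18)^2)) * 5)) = 16302/81355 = 0.20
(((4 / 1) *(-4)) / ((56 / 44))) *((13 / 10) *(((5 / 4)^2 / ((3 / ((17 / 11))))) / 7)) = -1105 / 588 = -1.88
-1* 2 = -2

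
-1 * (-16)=16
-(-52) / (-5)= -52 / 5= -10.40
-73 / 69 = -1.06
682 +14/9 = 6152/9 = 683.56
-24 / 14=-12 / 7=-1.71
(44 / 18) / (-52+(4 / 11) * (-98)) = -121 / 4338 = -0.03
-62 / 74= -31 / 37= -0.84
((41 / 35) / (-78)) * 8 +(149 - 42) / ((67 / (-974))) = -142268558 / 91455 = -1555.61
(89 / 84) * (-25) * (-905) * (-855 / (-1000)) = 4591065 / 224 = 20495.83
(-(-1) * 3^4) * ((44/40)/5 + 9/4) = 20007/100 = 200.07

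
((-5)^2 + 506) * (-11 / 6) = -1947 / 2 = -973.50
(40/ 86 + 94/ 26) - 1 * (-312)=316.08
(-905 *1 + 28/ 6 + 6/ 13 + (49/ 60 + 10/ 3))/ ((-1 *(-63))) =-99809/ 7020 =-14.22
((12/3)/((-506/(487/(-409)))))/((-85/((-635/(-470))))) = -61849/413390615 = -0.00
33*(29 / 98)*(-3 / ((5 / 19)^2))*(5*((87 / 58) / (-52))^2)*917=-1221952149 / 757120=-1613.95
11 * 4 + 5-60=-11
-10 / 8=-1.25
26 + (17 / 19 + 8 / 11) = 5773 / 209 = 27.62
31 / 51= 0.61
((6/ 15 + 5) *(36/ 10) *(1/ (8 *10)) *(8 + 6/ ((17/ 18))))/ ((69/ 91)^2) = 13638807/ 2248250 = 6.07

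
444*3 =1332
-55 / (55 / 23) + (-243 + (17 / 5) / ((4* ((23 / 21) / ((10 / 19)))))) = -232127 / 874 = -265.59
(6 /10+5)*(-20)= -112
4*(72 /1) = 288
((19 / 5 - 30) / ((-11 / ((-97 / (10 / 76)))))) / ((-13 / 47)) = 22694702 / 3575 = 6348.17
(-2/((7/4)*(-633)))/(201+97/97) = 4/447531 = 0.00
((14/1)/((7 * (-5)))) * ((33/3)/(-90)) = 11/225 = 0.05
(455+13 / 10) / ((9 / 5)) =507 / 2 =253.50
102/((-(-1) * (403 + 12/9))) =306/1213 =0.25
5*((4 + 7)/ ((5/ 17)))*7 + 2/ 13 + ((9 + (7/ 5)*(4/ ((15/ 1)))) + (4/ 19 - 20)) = 24059116/ 18525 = 1298.74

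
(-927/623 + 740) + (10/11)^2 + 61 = 60331916/75383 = 800.34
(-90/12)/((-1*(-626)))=-15/1252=-0.01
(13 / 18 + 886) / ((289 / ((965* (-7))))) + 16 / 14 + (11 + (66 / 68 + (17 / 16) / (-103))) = -621492728047 / 30005136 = -20712.88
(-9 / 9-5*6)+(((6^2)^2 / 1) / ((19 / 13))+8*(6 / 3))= 16563 / 19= 871.74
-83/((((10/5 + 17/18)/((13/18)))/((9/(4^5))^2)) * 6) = -29133/111149056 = -0.00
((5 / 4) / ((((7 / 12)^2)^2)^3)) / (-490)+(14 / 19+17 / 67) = -563535188966147 / 863377971736777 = -0.65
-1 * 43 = -43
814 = 814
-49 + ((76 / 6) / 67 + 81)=6470 / 201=32.19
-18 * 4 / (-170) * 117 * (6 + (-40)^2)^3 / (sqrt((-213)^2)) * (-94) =-546677984039616 / 6035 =-90584587247.66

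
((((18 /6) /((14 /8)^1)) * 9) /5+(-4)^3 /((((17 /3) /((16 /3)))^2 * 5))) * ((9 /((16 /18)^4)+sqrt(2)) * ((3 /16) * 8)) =-3696880743 /20715520- 125214 * sqrt(2) /10115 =-195.97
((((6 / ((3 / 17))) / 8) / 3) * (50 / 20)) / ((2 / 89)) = 7565 / 48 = 157.60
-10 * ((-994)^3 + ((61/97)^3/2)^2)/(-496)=-16361365797639543474915/826308228889568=-19800560.16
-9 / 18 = -1 / 2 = -0.50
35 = 35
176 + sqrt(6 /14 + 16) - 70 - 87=sqrt(805) /7 + 19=23.05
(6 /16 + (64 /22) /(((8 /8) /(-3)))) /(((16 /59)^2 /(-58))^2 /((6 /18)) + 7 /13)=-97372144242555 /6277527800104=-15.51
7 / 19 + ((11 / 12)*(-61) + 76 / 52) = -160313 / 2964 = -54.09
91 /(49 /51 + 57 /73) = 338793 /6484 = 52.25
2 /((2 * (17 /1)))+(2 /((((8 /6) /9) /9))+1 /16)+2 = 33625 /272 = 123.62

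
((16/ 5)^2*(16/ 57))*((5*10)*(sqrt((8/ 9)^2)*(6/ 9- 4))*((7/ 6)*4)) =-9175040/ 4617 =-1987.23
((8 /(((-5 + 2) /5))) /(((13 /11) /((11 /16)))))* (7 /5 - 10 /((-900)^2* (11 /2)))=-6860689 /631800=-10.86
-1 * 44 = -44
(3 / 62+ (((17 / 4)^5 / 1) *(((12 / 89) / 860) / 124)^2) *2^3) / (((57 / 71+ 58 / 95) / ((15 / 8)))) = 141115007073121911 / 2198314600888352768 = 0.06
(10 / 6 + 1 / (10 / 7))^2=5041 / 900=5.60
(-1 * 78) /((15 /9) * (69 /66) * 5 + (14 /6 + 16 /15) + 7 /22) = -12870 /2051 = -6.27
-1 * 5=-5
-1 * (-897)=897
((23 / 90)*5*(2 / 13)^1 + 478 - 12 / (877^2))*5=215159985085 / 89988093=2390.98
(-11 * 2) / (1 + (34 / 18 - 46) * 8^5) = 198 / 13008887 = 0.00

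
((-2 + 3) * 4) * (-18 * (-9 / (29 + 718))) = 72 / 83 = 0.87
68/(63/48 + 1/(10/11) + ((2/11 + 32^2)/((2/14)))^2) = 658240/497537226873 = 0.00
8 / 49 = 0.16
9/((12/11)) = 33/4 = 8.25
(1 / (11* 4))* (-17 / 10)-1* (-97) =96.96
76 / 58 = 38 / 29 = 1.31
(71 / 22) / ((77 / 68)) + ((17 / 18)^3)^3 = 579283258341311 / 168010318941696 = 3.45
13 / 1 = 13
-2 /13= -0.15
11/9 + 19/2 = 193/18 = 10.72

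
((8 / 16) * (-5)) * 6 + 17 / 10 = -13.30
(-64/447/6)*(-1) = 32/1341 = 0.02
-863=-863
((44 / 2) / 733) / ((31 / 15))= 330 / 22723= 0.01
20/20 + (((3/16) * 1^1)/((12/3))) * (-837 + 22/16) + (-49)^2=1209769/512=2362.83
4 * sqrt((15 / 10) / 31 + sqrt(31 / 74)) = 2 * sqrt(254634 + 71114 * sqrt(2294)) / 1147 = 3.34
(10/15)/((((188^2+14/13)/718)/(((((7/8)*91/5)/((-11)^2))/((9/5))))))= 2972879/3002281524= 0.00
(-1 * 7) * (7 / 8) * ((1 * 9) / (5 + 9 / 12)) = -441 / 46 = -9.59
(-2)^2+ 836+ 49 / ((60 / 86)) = 27307 / 30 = 910.23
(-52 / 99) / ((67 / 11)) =-52 / 603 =-0.09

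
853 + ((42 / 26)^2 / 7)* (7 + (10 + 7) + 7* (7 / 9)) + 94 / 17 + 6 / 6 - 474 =1139161 / 2873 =396.51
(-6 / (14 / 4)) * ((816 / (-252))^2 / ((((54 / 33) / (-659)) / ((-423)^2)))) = 444265809504 / 343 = 1295235596.22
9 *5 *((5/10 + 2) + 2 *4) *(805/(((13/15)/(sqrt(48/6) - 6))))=-1391939.29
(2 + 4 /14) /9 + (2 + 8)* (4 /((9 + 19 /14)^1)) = 7520 /1827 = 4.12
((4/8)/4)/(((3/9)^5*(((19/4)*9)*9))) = 3/38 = 0.08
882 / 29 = 30.41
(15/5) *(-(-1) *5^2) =75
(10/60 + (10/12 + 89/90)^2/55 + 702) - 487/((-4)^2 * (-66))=2504380793/3564000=702.69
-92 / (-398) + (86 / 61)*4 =71262 / 12139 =5.87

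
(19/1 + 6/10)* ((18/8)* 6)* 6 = 7938/5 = 1587.60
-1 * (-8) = 8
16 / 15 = 1.07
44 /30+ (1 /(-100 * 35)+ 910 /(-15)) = -207201 /3500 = -59.20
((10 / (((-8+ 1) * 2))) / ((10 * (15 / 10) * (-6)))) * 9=1 / 14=0.07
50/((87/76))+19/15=6517/145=44.94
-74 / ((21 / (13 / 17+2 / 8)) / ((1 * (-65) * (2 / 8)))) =55315 / 952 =58.10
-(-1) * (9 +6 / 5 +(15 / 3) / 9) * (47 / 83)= 22748 / 3735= 6.09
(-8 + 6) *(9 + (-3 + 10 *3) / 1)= -72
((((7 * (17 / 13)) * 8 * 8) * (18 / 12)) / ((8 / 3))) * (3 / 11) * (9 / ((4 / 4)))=115668 / 143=808.87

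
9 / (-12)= -3 / 4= -0.75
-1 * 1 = -1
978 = 978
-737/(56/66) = -24321/28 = -868.61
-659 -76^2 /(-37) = -18607 /37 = -502.89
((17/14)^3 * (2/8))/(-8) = -4913/87808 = -0.06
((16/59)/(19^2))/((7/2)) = 32/149093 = 0.00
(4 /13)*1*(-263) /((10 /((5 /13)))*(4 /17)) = -4471 /338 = -13.23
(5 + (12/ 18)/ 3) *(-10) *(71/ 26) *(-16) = 266960/ 117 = 2281.71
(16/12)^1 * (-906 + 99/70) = -42214/35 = -1206.11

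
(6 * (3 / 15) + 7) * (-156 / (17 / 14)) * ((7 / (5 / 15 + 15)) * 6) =-2885.56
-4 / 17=-0.24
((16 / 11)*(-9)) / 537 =-48 / 1969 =-0.02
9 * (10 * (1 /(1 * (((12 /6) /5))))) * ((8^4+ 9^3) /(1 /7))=7599375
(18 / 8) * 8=18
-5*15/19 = -75/19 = -3.95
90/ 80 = 9/ 8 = 1.12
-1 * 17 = -17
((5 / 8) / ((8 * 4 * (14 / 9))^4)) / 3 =10935 / 322256764928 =0.00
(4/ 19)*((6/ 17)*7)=168/ 323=0.52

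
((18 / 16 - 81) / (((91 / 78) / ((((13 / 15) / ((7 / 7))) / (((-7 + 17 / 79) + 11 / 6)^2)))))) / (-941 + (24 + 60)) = 0.00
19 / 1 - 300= -281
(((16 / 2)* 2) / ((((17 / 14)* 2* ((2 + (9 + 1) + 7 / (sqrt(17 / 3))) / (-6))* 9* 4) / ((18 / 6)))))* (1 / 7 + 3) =-704 / 767 + 1232* sqrt(51) / 39117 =-0.69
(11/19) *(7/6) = 77/114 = 0.68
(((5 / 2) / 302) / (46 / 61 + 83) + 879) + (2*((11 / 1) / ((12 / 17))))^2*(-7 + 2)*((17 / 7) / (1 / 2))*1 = -1471743700561 / 64802556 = -22711.20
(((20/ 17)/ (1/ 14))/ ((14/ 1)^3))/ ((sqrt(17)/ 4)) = 20 * sqrt(17)/ 14161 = 0.01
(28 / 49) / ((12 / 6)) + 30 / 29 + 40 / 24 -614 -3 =-373934 / 609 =-614.01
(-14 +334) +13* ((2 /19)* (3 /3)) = 321.37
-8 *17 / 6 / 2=-34 / 3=-11.33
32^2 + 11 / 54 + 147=63245 / 54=1171.20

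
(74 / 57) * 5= 370 / 57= 6.49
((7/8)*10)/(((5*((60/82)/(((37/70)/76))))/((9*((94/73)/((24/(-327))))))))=-23314773/8876800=-2.63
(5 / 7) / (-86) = -5 / 602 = -0.01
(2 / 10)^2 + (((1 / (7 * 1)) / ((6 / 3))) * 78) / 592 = 0.05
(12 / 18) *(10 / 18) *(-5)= -1.85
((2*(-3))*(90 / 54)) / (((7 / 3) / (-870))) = 26100 / 7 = 3728.57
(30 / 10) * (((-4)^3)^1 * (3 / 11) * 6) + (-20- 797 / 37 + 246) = -44657 / 407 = -109.72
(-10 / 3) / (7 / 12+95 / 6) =-40 / 197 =-0.20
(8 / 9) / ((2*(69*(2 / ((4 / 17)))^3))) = 32 / 3050973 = 0.00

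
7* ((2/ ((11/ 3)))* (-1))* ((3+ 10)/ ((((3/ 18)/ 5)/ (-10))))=163800/ 11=14890.91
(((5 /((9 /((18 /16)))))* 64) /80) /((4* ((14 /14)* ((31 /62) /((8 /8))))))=1 /4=0.25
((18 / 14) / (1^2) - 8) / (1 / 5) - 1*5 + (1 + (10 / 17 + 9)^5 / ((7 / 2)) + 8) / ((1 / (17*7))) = 1611494244869 / 584647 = 2756354.25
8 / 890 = 0.01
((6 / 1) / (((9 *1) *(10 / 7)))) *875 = 1225 / 3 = 408.33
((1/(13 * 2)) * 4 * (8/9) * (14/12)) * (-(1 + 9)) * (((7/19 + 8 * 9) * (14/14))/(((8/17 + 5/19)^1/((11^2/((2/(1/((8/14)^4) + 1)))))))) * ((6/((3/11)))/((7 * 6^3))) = -413324580625/287494272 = -1437.68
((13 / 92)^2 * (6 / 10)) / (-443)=-507 / 18747760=-0.00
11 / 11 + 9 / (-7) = -2 / 7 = -0.29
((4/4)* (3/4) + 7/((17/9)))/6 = 101/136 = 0.74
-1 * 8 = -8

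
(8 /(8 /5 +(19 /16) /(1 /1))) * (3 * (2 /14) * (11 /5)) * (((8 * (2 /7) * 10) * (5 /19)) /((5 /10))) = 6758400 /207613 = 32.55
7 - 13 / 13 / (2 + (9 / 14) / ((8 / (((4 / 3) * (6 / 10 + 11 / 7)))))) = 3584 / 547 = 6.55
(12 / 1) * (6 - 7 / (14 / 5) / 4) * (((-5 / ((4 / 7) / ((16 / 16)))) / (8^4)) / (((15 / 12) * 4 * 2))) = -903 / 65536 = -0.01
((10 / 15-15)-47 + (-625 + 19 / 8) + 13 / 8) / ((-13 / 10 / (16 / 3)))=327520 / 117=2799.32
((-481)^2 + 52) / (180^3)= 231413 / 5832000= 0.04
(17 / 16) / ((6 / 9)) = 51 / 32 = 1.59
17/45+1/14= 283/630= 0.45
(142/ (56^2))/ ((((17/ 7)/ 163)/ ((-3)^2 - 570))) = -381909/ 224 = -1704.95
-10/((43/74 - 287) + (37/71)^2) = 3730340/106742689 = 0.03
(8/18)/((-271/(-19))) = 76/2439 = 0.03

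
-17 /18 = -0.94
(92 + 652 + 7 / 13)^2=93683041 / 169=554337.52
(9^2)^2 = 6561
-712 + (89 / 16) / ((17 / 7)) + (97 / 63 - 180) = -15219679 / 17136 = -888.17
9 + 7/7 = 10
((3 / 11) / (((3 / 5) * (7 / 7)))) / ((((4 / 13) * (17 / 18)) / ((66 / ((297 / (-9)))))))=-585 / 187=-3.13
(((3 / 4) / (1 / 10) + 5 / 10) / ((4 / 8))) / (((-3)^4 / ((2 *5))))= 160 / 81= 1.98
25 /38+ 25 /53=2275 /2014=1.13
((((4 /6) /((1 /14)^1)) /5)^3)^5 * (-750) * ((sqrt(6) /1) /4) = -2548827677619195478016 * sqrt(6) /1167717041015625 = -5346609.69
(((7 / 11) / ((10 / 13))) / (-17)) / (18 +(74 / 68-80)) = 91 / 113905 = 0.00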